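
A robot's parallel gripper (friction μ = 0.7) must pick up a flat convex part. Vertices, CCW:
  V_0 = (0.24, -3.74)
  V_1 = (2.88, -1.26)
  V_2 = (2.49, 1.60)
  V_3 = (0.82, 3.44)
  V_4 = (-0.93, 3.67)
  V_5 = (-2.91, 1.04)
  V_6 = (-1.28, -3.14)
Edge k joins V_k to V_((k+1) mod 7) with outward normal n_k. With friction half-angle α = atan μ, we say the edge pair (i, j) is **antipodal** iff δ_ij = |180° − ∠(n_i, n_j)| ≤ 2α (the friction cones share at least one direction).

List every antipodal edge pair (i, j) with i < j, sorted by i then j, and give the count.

α = atan 0.7 = 34.99°;  2α = 69.98°
n_0 = (+0.6847, -0.7288)
n_1 = (+0.9908, +0.1351)
n_2 = (+0.7405, +0.6721)
n_3 = (+0.1303, +0.9915)
n_4 = (-0.7989, +0.6015)
n_5 = (-0.9317, -0.3633)
n_6 = (-0.3672, -0.9302)
  (0,1): δ = 125.44°  ·
  (0,2): δ = 90.98°  ·
  (0,3): δ = 50.70°  ✓
  (0,4): δ = 9.82°  ✓
  (0,5): δ = 68.09°  ✓
  (0,6): δ = 115.25°  ·
  (1,2): δ = 145.54°  ·
  (1,3): δ = 105.25°  ·
  (1,4): δ = 44.74°  ✓
  (1,5): δ = 13.54°  ✓
  (1,6): δ = 60.69°  ✓
  (2,3): δ = 139.71°  ·
  (2,4): δ = 79.20°  ·
  (2,5): δ = 20.92°  ✓
  (2,6): δ = 26.23°  ✓
  (3,4): δ = 119.49°  ·
  (3,5): δ = 61.21°  ✓
  (3,6): δ = 14.05°  ✓
  (4,5): δ = 121.72°  ·
  (4,6): δ = 74.57°  ·
  (5,6): δ = 132.84°  ·
antipodal pairs: 10

count = 10; pairs: (0,3), (0,4), (0,5), (1,4), (1,5), (1,6), (2,5), (2,6), (3,5), (3,6)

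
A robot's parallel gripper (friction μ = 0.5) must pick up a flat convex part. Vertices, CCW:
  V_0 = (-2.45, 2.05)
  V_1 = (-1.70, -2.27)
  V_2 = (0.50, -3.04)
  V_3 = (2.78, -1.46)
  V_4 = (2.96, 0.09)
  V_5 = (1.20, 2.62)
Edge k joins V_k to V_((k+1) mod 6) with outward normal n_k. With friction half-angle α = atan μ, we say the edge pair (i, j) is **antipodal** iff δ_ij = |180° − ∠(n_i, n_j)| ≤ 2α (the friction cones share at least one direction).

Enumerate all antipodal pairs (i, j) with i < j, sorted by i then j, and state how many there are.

α = atan 0.5 = 26.57°;  2α = 53.13°
n_0 = (-0.9853, -0.1711)
n_1 = (-0.3304, -0.9439)
n_2 = (+0.5696, -0.8219)
n_3 = (+0.9933, -0.1154)
n_4 = (+0.8209, +0.5711)
n_5 = (-0.1543, +0.9880)
  (0,1): δ = 119.14°  ·
  (0,2): δ = 65.13°  ·
  (0,3): δ = 16.47°  ✓
  (0,4): δ = 24.98°  ✓
  (0,5): δ = 89.03°  ·
  (1,2): δ = 125.99°  ·
  (1,3): δ = 77.33°  ·
  (1,4): δ = 35.89°  ✓
  (1,5): δ = 28.17°  ✓
  (2,3): δ = 131.35°  ·
  (2,4): δ = 89.90°  ·
  (2,5): δ = 25.85°  ✓
  (3,4): δ = 138.55°  ·
  (3,5): δ = 74.50°  ·
  (4,5): δ = 115.95°  ·
antipodal pairs: 5

count = 5; pairs: (0,3), (0,4), (1,4), (1,5), (2,5)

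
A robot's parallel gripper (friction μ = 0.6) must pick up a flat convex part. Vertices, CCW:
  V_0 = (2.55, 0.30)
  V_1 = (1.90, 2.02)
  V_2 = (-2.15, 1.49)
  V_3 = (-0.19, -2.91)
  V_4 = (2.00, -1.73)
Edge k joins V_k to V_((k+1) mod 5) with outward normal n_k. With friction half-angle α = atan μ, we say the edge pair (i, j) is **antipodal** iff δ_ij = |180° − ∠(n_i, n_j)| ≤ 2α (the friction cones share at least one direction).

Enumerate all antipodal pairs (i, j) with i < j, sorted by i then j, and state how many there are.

count = 3; pairs: (0,2), (1,3), (2,4)

α = atan 0.6 = 30.96°;  2α = 61.93°
n_0 = (+0.9354, +0.3535)
n_1 = (-0.1298, +0.9915)
n_2 = (-0.9135, -0.4069)
n_3 = (+0.4743, -0.8803)
n_4 = (+0.9652, -0.2615)
  (0,1): δ = 103.25°  ·
  (0,2): δ = 3.31°  ✓
  (0,3): δ = 97.61°  ·
  (0,4): δ = 144.14°  ·
  (1,2): δ = 73.44°  ·
  (1,3): δ = 20.86°  ✓
  (1,4): δ = 67.38°  ·
  (2,3): δ = 85.69°  ·
  (2,4): δ = 39.17°  ✓
  (3,4): δ = 133.48°  ·
antipodal pairs: 3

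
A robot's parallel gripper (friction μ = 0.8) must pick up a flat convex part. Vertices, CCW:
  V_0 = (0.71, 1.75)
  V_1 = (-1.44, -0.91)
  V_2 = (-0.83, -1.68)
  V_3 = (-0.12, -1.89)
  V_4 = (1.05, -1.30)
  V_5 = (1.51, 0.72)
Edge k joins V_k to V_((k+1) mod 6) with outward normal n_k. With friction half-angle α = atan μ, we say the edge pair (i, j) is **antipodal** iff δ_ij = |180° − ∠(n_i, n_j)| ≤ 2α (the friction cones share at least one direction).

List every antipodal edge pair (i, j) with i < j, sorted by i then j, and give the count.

count = 7; pairs: (0,2), (0,3), (0,4), (0,5), (1,4), (1,5), (2,5)

α = atan 0.8 = 38.66°;  2α = 77.32°
n_0 = (-0.7777, +0.6286)
n_1 = (-0.7838, -0.6210)
n_2 = (-0.2836, -0.9589)
n_3 = (+0.4503, -0.8929)
n_4 = (+0.9750, -0.2220)
n_5 = (+0.7898, +0.6134)
  (0,1): δ = 102.67°  ·
  (0,2): δ = 67.53°  ✓
  (0,3): δ = 24.29°  ✓
  (0,4): δ = 26.12°  ✓
  (0,5): δ = 76.78°  ✓
  (1,2): δ = 144.86°  ·
  (1,3): δ = 101.63°  ·
  (1,4): δ = 51.22°  ✓
  (1,5): δ = 0.55°  ✓
  (2,3): δ = 136.76°  ·
  (2,4): δ = 86.35°  ·
  (2,5): δ = 35.69°  ✓
  (3,4): δ = 129.59°  ·
  (3,5): δ = 78.92°  ·
  (4,5): δ = 129.33°  ·
antipodal pairs: 7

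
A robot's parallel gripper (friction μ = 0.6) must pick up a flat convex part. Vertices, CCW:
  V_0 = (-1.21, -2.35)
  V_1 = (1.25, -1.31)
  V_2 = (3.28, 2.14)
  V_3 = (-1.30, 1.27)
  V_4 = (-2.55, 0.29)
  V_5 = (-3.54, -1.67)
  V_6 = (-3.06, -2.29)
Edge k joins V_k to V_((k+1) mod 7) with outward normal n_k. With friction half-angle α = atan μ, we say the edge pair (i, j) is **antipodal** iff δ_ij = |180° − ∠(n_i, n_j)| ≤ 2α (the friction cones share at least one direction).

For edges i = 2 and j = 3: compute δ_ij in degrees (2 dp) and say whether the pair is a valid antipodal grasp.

δ = 152.66°, invalid

α = atan 0.6 = 30.96°;  2α = 61.93°
edge 2: e_2 = (-4.58, -0.87);  n_2 = (-0.1866, +0.9824)
edge 3: e_3 = (-1.25, -0.98);  n_3 = (-0.6170, +0.7870)
∠(n_2, n_3) = 27.34°
δ = |180° − 27.34°| = 152.66°
152.66° > 2α = 61.93°  →  invalid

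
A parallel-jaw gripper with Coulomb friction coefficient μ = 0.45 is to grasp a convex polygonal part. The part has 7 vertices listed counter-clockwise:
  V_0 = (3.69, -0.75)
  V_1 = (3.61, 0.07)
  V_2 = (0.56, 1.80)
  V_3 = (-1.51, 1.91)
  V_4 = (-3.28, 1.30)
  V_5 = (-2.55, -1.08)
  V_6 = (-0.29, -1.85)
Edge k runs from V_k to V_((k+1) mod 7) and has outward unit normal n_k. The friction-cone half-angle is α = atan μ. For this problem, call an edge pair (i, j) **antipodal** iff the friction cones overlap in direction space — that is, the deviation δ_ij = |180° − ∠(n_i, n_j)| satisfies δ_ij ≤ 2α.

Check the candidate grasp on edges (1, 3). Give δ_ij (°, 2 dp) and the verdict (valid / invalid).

δ = 131.42°, invalid

α = atan 0.45 = 24.23°;  2α = 48.46°
edge 1: e_1 = (-3.05, +1.73);  n_1 = (+0.4934, +0.8698)
edge 3: e_3 = (-1.77, -0.61);  n_3 = (-0.3258, +0.9454)
∠(n_1, n_3) = 48.58°
δ = |180° − 48.58°| = 131.42°
131.42° > 2α = 48.46°  →  invalid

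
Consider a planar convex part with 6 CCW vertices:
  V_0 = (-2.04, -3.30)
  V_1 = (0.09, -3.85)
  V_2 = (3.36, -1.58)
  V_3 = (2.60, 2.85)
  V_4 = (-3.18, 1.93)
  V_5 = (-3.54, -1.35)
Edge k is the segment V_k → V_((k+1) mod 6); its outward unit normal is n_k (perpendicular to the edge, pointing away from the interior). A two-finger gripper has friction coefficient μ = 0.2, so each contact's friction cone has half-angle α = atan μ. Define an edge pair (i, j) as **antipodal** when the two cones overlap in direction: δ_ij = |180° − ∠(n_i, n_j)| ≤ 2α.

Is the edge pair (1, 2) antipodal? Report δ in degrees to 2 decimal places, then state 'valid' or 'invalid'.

α = atan 0.2 = 11.31°;  2α = 22.62°
edge 1: e_1 = (+3.27, +2.27);  n_1 = (+0.5703, -0.8215)
edge 2: e_2 = (-0.76, +4.43);  n_2 = (+0.9856, +0.1691)
∠(n_1, n_2) = 64.97°
δ = |180° − 64.97°| = 115.03°
115.03° > 2α = 22.62°  →  invalid

δ = 115.03°, invalid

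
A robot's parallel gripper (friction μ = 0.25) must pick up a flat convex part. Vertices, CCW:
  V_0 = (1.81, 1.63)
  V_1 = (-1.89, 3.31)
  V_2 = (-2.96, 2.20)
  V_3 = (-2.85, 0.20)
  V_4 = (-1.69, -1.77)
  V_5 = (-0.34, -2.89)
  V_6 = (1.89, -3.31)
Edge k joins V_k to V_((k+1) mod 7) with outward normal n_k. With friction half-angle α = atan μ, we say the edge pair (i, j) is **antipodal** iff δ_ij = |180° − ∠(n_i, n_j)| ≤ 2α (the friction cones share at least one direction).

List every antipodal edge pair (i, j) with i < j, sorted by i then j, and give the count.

α = atan 0.25 = 14.04°;  2α = 28.07°
n_0 = (+0.4134, +0.9105)
n_1 = (-0.7200, +0.6940)
n_2 = (-0.9985, -0.0549)
n_3 = (-0.8617, -0.5074)
n_4 = (-0.6385, -0.7696)
n_5 = (-0.1851, -0.9827)
n_6 = (+0.9999, +0.0162)
  (0,1): δ = 109.53°  ·
  (0,2): δ = 62.43°  ·
  (0,3): δ = 35.09°  ·
  (0,4): δ = 15.26°  ✓
  (0,5): δ = 13.75°  ✓
  (0,6): δ = 115.35°  ·
  (1,2): δ = 132.90°  ·
  (1,3): δ = 105.56°  ·
  (1,4): δ = 85.73°  ·
  (1,5): δ = 56.72°  ·
  (1,6): δ = 44.88°  ·
  (2,3): δ = 152.66°  ·
  (2,4): δ = 132.83°  ·
  (2,5): δ = 103.81°  ·
  (2,6): δ = 2.22°  ✓
  (3,4): δ = 160.17°  ·
  (3,5): δ = 131.16°  ·
  (3,6): δ = 29.56°  ·
  (4,5): δ = 150.99°  ·
  (4,6): δ = 49.39°  ·
  (5,6): δ = 78.41°  ·
antipodal pairs: 3

count = 3; pairs: (0,4), (0,5), (2,6)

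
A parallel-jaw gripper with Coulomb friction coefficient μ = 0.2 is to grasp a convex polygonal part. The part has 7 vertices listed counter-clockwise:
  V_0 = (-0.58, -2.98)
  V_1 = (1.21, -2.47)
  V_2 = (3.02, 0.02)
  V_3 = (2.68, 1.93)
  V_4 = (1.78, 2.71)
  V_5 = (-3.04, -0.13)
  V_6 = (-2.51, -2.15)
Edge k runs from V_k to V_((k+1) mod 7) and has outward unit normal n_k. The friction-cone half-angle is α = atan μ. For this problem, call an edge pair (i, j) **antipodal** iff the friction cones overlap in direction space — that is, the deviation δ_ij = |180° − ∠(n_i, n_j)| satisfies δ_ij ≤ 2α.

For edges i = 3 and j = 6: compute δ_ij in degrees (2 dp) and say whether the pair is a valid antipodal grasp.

α = atan 0.2 = 11.31°;  2α = 22.62°
edge 3: e_3 = (-0.90, +0.78);  n_3 = (+0.6549, +0.7557)
edge 6: e_6 = (+1.93, -0.83);  n_6 = (-0.3951, -0.9187)
∠(n_3, n_6) = 162.36°
δ = |180° − 162.36°| = 17.64°
17.64° ≤ 2α = 22.62°  →  valid

δ = 17.64°, valid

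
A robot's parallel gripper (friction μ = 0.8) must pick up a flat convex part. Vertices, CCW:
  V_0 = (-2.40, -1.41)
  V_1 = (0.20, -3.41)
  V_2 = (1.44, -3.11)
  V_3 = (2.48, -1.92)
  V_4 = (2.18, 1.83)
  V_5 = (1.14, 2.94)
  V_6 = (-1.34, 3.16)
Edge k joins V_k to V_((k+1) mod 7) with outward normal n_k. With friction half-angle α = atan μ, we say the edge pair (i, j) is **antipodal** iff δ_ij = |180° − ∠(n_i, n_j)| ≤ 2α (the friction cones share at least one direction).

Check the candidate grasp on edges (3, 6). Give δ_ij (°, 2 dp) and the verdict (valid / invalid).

α = atan 0.8 = 38.66°;  2α = 77.32°
edge 3: e_3 = (-0.30, +3.75);  n_3 = (+0.9968, +0.0797)
edge 6: e_6 = (-1.06, -4.57);  n_6 = (-0.9741, +0.2259)
∠(n_3, n_6) = 162.37°
δ = |180° − 162.37°| = 17.63°
17.63° ≤ 2α = 77.32°  →  valid

δ = 17.63°, valid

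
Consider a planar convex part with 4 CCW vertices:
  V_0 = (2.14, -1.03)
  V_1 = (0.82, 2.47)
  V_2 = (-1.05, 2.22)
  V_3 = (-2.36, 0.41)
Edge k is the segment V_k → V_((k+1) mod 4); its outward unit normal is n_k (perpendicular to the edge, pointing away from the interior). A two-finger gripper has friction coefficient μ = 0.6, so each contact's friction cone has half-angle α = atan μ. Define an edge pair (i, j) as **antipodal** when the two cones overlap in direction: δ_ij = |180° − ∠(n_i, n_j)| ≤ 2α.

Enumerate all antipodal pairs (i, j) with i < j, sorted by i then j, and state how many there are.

count = 3; pairs: (0,2), (0,3), (1,3)

α = atan 0.6 = 30.96°;  2α = 61.93°
n_0 = (+0.9357, +0.3529)
n_1 = (-0.1325, +0.9912)
n_2 = (-0.8101, +0.5863)
n_3 = (-0.3048, -0.9524)
  (0,1): δ = 103.05°  ·
  (0,2): δ = 56.56°  ✓
  (0,3): δ = 51.59°  ✓
  (1,2): δ = 133.51°  ·
  (1,3): δ = 25.36°  ✓
  (2,3): δ = 71.85°  ·
antipodal pairs: 3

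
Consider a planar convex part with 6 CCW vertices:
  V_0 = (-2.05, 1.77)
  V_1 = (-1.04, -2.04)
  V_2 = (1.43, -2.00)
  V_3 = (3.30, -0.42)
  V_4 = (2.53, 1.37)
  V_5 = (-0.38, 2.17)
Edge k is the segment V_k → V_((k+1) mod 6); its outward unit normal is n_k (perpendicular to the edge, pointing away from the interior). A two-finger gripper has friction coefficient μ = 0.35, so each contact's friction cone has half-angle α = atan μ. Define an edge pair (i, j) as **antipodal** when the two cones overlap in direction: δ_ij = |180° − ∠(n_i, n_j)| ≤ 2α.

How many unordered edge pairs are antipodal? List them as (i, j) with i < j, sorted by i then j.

α = atan 0.35 = 19.29°;  2α = 38.58°
n_0 = (-0.9666, -0.2562)
n_1 = (+0.0162, -0.9999)
n_2 = (+0.6454, -0.7639)
n_3 = (+0.9186, +0.3952)
n_4 = (+0.2651, +0.9642)
n_5 = (-0.2329, +0.9725)
  (0,1): δ = 103.92°  ·
  (0,2): δ = 64.65°  ·
  (0,3): δ = 8.43°  ✓
  (0,4): δ = 59.78°  ·
  (0,5): δ = 88.62°  ·
  (1,2): δ = 140.73°  ·
  (1,3): δ = 67.65°  ·
  (1,4): δ = 16.30°  ✓
  (1,5): δ = 12.54°  ✓
  (2,3): δ = 106.92°  ·
  (2,4): δ = 55.57°  ·
  (2,5): δ = 26.73°  ✓
  (3,4): δ = 128.65°  ·
  (3,5): δ = 99.81°  ·
  (4,5): δ = 151.16°  ·
antipodal pairs: 4

count = 4; pairs: (0,3), (1,4), (1,5), (2,5)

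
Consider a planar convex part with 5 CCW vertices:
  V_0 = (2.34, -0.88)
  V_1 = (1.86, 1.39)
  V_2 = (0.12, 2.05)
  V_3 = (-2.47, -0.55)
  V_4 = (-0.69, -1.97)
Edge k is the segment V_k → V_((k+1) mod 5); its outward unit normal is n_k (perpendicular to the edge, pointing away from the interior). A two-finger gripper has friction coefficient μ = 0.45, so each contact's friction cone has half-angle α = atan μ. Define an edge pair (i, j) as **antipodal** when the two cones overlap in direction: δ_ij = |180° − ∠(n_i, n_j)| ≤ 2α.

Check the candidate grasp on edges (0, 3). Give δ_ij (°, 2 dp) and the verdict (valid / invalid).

α = atan 0.45 = 24.23°;  2α = 48.46°
edge 0: e_0 = (-0.48, +2.27);  n_0 = (+0.9784, +0.2069)
edge 3: e_3 = (+1.78, -1.42);  n_3 = (-0.6236, -0.7817)
∠(n_0, n_3) = 140.52°
δ = |180° − 140.52°| = 39.48°
39.48° ≤ 2α = 48.46°  →  valid

δ = 39.48°, valid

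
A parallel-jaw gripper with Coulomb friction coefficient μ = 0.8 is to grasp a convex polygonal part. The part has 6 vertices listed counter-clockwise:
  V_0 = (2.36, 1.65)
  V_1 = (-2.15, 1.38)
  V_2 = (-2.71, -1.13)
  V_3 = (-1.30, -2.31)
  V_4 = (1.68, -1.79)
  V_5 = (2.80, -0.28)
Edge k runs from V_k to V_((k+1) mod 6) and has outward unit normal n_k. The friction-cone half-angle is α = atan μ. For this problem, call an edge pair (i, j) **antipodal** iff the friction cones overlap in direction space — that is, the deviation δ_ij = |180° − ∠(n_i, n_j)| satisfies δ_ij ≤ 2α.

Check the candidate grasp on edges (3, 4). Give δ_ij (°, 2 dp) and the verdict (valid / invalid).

δ = 136.46°, invalid

α = atan 0.8 = 38.66°;  2α = 77.32°
edge 3: e_3 = (+2.98, +0.52);  n_3 = (+0.1719, -0.9851)
edge 4: e_4 = (+1.12, +1.51);  n_4 = (+0.8032, -0.5957)
∠(n_3, n_4) = 43.54°
δ = |180° − 43.54°| = 136.46°
136.46° > 2α = 77.32°  →  invalid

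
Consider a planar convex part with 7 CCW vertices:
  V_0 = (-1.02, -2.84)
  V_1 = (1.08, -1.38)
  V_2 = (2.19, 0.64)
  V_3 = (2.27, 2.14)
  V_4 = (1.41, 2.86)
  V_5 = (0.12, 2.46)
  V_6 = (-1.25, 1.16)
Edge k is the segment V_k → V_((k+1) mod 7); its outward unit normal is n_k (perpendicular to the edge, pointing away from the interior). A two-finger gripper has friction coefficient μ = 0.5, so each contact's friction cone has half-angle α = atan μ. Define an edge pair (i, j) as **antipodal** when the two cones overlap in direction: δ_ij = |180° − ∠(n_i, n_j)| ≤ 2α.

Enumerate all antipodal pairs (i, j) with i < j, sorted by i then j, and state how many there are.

α = atan 0.5 = 26.57°;  2α = 53.13°
n_0 = (+0.5708, -0.8211)
n_1 = (+0.8764, -0.4816)
n_2 = (+0.9986, -0.0533)
n_3 = (+0.6419, +0.7668)
n_4 = (-0.2962, +0.9551)
n_5 = (-0.6883, +0.7254)
n_6 = (-0.9984, -0.0574)
  (0,1): δ = 153.60°  ·
  (0,2): δ = 127.86°  ·
  (0,3): δ = 74.74°  ·
  (0,4): δ = 17.58°  ✓
  (0,5): δ = 8.69°  ✓
  (0,6): δ = 58.48°  ·
  (1,2): δ = 154.26°  ·
  (1,3): δ = 101.15°  ·
  (1,4): δ = 43.98°  ✓
  (1,5): δ = 17.71°  ✓
  (1,6): δ = 32.08°  ✓
  (2,3): δ = 126.88°  ·
  (2,4): δ = 69.72°  ·
  (2,5): δ = 43.45°  ✓
  (2,6): δ = 6.34°  ✓
  (3,4): δ = 122.84°  ·
  (3,5): δ = 96.57°  ·
  (3,6): δ = 46.77°  ✓
  (4,5): δ = 153.73°  ·
  (4,6): δ = 103.94°  ·
  (5,6): δ = 130.21°  ·
antipodal pairs: 8

count = 8; pairs: (0,4), (0,5), (1,4), (1,5), (1,6), (2,5), (2,6), (3,6)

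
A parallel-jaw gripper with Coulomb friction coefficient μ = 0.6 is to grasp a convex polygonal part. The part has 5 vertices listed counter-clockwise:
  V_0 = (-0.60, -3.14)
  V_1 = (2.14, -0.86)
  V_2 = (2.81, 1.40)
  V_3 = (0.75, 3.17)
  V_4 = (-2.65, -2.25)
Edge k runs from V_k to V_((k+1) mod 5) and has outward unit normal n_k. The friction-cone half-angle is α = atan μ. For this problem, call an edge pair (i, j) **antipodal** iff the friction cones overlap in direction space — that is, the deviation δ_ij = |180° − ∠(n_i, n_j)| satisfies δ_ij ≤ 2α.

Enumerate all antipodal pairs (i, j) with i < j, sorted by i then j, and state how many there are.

α = atan 0.6 = 30.96°;  2α = 61.93°
n_0 = (+0.6396, -0.7687)
n_1 = (+0.9588, -0.2842)
n_2 = (+0.6517, +0.7585)
n_3 = (-0.8471, +0.5314)
n_4 = (-0.3982, -0.9173)
  (0,1): δ = 146.28°  ·
  (0,2): δ = 80.43°  ·
  (0,3): δ = 18.14°  ✓
  (0,4): δ = 116.77°  ·
  (1,2): δ = 114.16°  ·
  (1,3): δ = 15.59°  ✓
  (1,4): δ = 83.05°  ·
  (2,3): δ = 81.43°  ·
  (2,4): δ = 17.20°  ✓
  (3,4): δ = 81.37°  ·
antipodal pairs: 3

count = 3; pairs: (0,3), (1,3), (2,4)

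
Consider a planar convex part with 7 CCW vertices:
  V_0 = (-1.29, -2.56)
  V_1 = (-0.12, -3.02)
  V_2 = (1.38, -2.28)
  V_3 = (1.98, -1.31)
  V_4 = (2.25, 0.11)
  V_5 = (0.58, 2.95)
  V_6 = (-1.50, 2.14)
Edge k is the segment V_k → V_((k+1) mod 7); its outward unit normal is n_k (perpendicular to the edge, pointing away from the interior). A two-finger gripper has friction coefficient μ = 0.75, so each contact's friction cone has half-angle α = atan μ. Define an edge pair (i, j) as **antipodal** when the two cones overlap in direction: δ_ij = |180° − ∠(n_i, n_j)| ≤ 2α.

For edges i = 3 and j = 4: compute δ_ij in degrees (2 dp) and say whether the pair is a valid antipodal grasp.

α = atan 0.75 = 36.87°;  2α = 73.74°
edge 3: e_3 = (+0.27, +1.42);  n_3 = (+0.9824, -0.1868)
edge 4: e_4 = (-1.67, +2.84);  n_4 = (+0.8620, +0.5069)
∠(n_3, n_4) = 41.22°
δ = |180° − 41.22°| = 138.78°
138.78° > 2α = 73.74°  →  invalid

δ = 138.78°, invalid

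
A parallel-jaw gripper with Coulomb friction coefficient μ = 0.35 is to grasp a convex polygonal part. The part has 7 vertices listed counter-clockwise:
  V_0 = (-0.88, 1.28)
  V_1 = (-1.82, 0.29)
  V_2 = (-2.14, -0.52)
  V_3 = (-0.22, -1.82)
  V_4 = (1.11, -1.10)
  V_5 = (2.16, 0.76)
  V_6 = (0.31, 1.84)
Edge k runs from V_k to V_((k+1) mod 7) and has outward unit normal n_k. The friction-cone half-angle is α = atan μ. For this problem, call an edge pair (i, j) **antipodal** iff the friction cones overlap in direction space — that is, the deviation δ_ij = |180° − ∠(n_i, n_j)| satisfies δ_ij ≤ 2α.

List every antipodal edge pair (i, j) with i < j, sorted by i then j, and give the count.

count = 6; pairs: (0,3), (0,4), (1,4), (2,5), (3,6), (4,6)

α = atan 0.35 = 19.29°;  2α = 38.58°
n_0 = (-0.7252, +0.6886)
n_1 = (-0.9301, +0.3674)
n_2 = (-0.5607, -0.8280)
n_3 = (+0.4761, -0.8794)
n_4 = (+0.8708, -0.4916)
n_5 = (+0.5042, +0.8636)
n_6 = (-0.4258, +0.9048)
  (0,1): δ = 158.04°  ·
  (0,2): δ = 80.59°  ·
  (0,3): δ = 18.05°  ✓
  (0,4): δ = 14.07°  ✓
  (0,5): δ = 103.24°  ·
  (0,6): δ = 158.72°  ·
  (1,2): δ = 102.54°  ·
  (1,3): δ = 40.01°  ·
  (1,4): δ = 7.89°  ✓
  (1,5): δ = 81.28°  ·
  (1,6): δ = 136.76°  ·
  (2,3): δ = 117.47°  ·
  (2,4): δ = 85.34°  ·
  (2,5): δ = 3.83°  ✓
  (2,6): δ = 59.30°  ·
  (3,4): δ = 147.87°  ·
  (3,5): δ = 58.70°  ·
  (3,6): δ = 3.23°  ✓
  (4,5): δ = 90.83°  ·
  (4,6): δ = 35.35°  ✓
  (5,6): δ = 124.52°  ·
antipodal pairs: 6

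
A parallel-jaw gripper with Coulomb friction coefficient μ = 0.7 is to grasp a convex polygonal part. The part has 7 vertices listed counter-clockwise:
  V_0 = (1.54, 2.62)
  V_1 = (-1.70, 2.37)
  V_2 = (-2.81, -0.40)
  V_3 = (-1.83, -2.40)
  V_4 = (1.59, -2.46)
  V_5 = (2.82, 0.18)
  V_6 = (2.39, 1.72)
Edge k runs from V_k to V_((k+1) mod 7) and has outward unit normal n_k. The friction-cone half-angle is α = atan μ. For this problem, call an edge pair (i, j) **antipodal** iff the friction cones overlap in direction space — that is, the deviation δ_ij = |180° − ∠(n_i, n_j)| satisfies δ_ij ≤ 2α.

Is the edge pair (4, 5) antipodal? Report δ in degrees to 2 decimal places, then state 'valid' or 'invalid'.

δ = 139.42°, invalid

α = atan 0.7 = 34.99°;  2α = 69.98°
edge 4: e_4 = (+1.23, +2.64);  n_4 = (+0.9064, -0.4223)
edge 5: e_5 = (-0.43, +1.54);  n_5 = (+0.9632, +0.2689)
∠(n_4, n_5) = 40.58°
δ = |180° − 40.58°| = 139.42°
139.42° > 2α = 69.98°  →  invalid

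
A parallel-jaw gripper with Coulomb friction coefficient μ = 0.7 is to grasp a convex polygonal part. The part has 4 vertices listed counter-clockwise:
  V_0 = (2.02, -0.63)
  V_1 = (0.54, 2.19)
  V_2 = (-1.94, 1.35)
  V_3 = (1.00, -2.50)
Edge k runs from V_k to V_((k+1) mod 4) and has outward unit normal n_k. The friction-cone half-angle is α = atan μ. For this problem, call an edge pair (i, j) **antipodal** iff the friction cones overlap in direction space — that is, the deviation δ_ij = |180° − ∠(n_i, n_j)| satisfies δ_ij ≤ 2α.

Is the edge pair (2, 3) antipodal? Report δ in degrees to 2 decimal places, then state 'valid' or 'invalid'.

δ = 65.98°, valid

α = atan 0.7 = 34.99°;  2α = 69.98°
edge 2: e_2 = (+2.94, -3.85);  n_2 = (-0.7948, -0.6069)
edge 3: e_3 = (+1.02, +1.87);  n_3 = (+0.8779, -0.4789)
∠(n_2, n_3) = 114.02°
δ = |180° − 114.02°| = 65.98°
65.98° ≤ 2α = 69.98°  →  valid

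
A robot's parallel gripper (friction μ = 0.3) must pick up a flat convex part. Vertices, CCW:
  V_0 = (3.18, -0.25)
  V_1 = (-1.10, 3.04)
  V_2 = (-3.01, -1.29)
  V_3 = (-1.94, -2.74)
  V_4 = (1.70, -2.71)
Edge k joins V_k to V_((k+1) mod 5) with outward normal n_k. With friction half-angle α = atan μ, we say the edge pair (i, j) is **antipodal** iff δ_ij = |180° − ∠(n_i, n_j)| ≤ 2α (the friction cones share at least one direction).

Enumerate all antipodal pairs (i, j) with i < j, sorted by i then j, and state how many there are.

α = atan 0.3 = 16.70°;  2α = 33.40°
n_0 = (+0.6094, +0.7928)
n_1 = (-0.9149, +0.4036)
n_2 = (-0.8046, -0.5938)
n_3 = (+0.0082, -1.0000)
n_4 = (+0.8569, -0.5155)
  (0,1): δ = 76.25°  ·
  (0,2): δ = 16.03°  ✓
  (0,3): δ = 38.02°  ·
  (0,4): δ = 96.52°  ·
  (1,2): δ = 119.77°  ·
  (1,3): δ = 65.73°  ·
  (1,4): δ = 7.23°  ✓
  (2,3): δ = 125.95°  ·
  (2,4): δ = 67.46°  ·
  (3,4): δ = 121.50°  ·
antipodal pairs: 2

count = 2; pairs: (0,2), (1,4)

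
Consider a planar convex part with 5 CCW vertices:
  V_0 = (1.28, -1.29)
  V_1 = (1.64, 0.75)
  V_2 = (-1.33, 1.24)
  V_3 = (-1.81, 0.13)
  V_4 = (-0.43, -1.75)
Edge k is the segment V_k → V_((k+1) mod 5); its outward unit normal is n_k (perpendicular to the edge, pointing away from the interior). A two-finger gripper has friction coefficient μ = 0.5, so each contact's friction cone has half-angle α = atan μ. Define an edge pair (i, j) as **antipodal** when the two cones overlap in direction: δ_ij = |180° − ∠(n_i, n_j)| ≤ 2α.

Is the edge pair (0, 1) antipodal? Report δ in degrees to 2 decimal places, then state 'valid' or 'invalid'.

δ = 89.36°, invalid

α = atan 0.5 = 26.57°;  2α = 53.13°
edge 0: e_0 = (+0.36, +2.04);  n_0 = (+0.9848, -0.1738)
edge 1: e_1 = (-2.97, +0.49);  n_1 = (+0.1628, +0.9867)
∠(n_0, n_1) = 90.64°
δ = |180° − 90.64°| = 89.36°
89.36° > 2α = 53.13°  →  invalid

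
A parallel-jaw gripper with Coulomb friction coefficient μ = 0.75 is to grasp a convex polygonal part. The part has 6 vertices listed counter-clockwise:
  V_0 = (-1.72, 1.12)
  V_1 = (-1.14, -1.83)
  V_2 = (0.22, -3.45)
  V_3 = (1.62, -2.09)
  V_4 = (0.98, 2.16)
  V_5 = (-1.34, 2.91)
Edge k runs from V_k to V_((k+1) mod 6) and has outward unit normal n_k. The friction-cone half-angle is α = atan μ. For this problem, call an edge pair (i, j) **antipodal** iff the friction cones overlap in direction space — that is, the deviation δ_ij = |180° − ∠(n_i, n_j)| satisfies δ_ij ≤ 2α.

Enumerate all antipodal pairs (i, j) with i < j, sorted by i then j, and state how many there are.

α = atan 0.75 = 36.87°;  2α = 73.74°
n_0 = (-0.9812, -0.1929)
n_1 = (-0.7659, -0.6430)
n_2 = (+0.6968, -0.7173)
n_3 = (+0.9889, +0.1489)
n_4 = (+0.3076, +0.9515)
n_5 = (-0.9782, +0.2077)
  (0,1): δ = 151.11°  ·
  (0,2): δ = 56.95°  ✓
  (0,3): δ = 2.56°  ✓
  (0,4): δ = 60.96°  ✓
  (0,5): δ = 156.89°  ·
  (1,2): δ = 85.84°  ·
  (1,3): δ = 31.45°  ✓
  (1,4): δ = 32.07°  ✓
  (1,5): δ = 128.00°  ·
  (2,3): δ = 125.61°  ·
  (2,4): δ = 62.08°  ✓
  (2,5): δ = 33.84°  ✓
  (3,4): δ = 116.48°  ·
  (3,5): δ = 20.55°  ✓
  (4,5): δ = 84.07°  ·
antipodal pairs: 8

count = 8; pairs: (0,2), (0,3), (0,4), (1,3), (1,4), (2,4), (2,5), (3,5)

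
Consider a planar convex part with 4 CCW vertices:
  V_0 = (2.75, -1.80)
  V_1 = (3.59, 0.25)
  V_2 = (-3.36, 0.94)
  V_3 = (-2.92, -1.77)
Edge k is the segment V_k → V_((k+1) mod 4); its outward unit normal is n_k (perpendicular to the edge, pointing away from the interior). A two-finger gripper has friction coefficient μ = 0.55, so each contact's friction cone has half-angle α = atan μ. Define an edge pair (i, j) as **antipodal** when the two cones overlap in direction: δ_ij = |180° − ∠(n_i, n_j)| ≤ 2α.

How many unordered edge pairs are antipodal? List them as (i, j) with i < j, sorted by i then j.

count = 2; pairs: (0,2), (1,3)

α = atan 0.55 = 28.81°;  2α = 57.62°
n_0 = (+0.9253, -0.3792)
n_1 = (+0.0988, +0.9951)
n_2 = (-0.9871, -0.1603)
n_3 = (-0.0053, -1.0000)
  (0,1): δ = 73.39°  ·
  (0,2): δ = 31.50°  ✓
  (0,3): δ = 111.98°  ·
  (1,2): δ = 75.11°  ·
  (1,3): δ = 5.37°  ✓
  (2,3): δ = 99.53°  ·
antipodal pairs: 2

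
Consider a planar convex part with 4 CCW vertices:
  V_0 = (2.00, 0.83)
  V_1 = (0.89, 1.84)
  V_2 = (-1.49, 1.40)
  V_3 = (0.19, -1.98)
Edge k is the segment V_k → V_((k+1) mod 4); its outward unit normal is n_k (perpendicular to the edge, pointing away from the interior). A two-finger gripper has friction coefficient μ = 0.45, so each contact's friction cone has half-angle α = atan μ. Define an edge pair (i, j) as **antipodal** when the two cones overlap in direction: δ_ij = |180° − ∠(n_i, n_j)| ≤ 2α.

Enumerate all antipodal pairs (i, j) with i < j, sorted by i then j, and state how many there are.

count = 2; pairs: (0,2), (1,3)

α = atan 0.45 = 24.23°;  2α = 48.46°
n_0 = (+0.6730, +0.7396)
n_1 = (-0.1818, +0.9833)
n_2 = (-0.8955, -0.4451)
n_3 = (+0.8407, -0.5415)
  (0,1): δ = 127.23°  ·
  (0,2): δ = 21.27°  ✓
  (0,3): δ = 99.51°  ·
  (1,2): δ = 74.04°  ·
  (1,3): δ = 46.74°  ✓
  (2,3): δ = 59.22°  ·
antipodal pairs: 2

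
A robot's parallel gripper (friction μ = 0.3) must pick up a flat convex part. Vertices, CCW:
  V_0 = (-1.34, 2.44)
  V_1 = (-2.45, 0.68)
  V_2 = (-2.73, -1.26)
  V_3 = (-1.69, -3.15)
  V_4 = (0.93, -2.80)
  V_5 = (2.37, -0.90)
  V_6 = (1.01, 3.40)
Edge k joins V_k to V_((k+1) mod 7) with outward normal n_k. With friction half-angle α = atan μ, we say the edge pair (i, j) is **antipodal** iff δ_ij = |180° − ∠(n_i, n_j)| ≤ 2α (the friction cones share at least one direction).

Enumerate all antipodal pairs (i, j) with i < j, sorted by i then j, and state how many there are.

α = atan 0.3 = 16.70°;  2α = 33.40°
n_0 = (-0.8458, +0.5335)
n_1 = (-0.9897, +0.1428)
n_2 = (-0.8761, -0.4821)
n_3 = (+0.1324, -0.9912)
n_4 = (+0.7970, -0.6040)
n_5 = (+0.9534, +0.3016)
n_6 = (-0.3782, +0.9257)
  (0,1): δ = 155.97°  ·
  (0,2): δ = 118.94°  ·
  (0,3): δ = 50.15°  ·
  (0,4): δ = 4.92°  ✓
  (0,5): δ = 49.79°  ·
  (0,6): δ = 144.46°  ·
  (1,2): δ = 142.96°  ·
  (1,3): δ = 74.18°  ·
  (1,4): δ = 28.95°  ✓
  (1,5): δ = 25.76°  ✓
  (1,6): δ = 120.43°  ·
  (2,3): δ = 111.21°  ·
  (2,4): δ = 65.98°  ·
  (2,5): δ = 11.27°  ✓
  (2,6): δ = 83.40°  ·
  (3,4): δ = 134.77°  ·
  (3,5): δ = 80.06°  ·
  (3,6): δ = 14.61°  ✓
  (4,5): δ = 125.29°  ·
  (4,6): δ = 30.62°  ✓
  (5,6): δ = 85.33°  ·
antipodal pairs: 6

count = 6; pairs: (0,4), (1,4), (1,5), (2,5), (3,6), (4,6)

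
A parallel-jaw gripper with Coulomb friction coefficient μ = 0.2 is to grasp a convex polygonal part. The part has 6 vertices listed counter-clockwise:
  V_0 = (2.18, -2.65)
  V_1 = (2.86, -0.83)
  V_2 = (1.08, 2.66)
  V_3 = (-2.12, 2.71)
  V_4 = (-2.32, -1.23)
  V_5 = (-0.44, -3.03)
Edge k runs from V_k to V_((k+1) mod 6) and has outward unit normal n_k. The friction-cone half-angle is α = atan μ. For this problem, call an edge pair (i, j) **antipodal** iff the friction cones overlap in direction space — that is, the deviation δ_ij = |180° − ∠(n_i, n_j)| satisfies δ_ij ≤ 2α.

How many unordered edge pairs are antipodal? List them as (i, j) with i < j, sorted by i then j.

count = 3; pairs: (0,3), (1,4), (2,5)

α = atan 0.2 = 11.31°;  2α = 22.62°
n_0 = (+0.9368, -0.3500)
n_1 = (+0.8908, +0.4543)
n_2 = (+0.0156, +0.9999)
n_3 = (-0.9987, +0.0507)
n_4 = (-0.6916, -0.7223)
n_5 = (+0.1435, -0.9896)
  (0,1): δ = 132.49°  ·
  (0,2): δ = 70.41°  ·
  (0,3): δ = 17.58°  ✓
  (0,4): δ = 66.73°  ·
  (0,5): δ = 118.74°  ·
  (1,2): δ = 117.92°  ·
  (1,3): δ = 29.93°  ·
  (1,4): δ = 19.22°  ✓
  (1,5): δ = 71.23°  ·
  (2,3): δ = 92.01°  ·
  (2,4): δ = 42.86°  ·
  (2,5): δ = 9.15°  ✓
  (3,4): δ = 130.85°  ·
  (3,5): δ = 78.84°  ·
  (4,5): δ = 127.99°  ·
antipodal pairs: 3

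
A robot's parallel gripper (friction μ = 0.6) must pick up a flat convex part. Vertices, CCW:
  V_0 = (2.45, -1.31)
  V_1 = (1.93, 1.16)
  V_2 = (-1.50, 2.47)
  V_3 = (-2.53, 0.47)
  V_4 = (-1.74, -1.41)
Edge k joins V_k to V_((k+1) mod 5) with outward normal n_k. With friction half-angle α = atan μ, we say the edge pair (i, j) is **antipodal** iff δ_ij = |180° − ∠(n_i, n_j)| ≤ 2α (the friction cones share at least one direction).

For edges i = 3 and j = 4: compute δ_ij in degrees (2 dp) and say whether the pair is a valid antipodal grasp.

α = atan 0.6 = 30.96°;  2α = 61.93°
edge 3: e_3 = (+0.79, -1.88);  n_3 = (-0.9219, -0.3874)
edge 4: e_4 = (+4.19, +0.10);  n_4 = (+0.0239, -0.9997)
∠(n_3, n_4) = 68.57°
δ = |180° − 68.57°| = 111.43°
111.43° > 2α = 61.93°  →  invalid

δ = 111.43°, invalid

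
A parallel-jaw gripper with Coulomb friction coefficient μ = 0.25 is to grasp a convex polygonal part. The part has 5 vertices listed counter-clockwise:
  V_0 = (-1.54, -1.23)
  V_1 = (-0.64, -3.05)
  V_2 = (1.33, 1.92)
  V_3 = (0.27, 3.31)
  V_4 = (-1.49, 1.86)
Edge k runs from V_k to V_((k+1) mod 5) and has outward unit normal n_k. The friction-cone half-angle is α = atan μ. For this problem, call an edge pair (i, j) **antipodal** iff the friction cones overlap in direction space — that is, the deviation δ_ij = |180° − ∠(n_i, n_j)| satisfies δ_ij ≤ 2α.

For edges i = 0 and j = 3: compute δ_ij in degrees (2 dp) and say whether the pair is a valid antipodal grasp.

α = atan 0.25 = 14.04°;  2α = 28.07°
edge 0: e_0 = (+0.90, -1.82);  n_0 = (-0.8964, -0.4433)
edge 3: e_3 = (-1.76, -1.45);  n_3 = (-0.6359, +0.7718)
∠(n_0, n_3) = 76.83°
δ = |180° − 76.83°| = 103.17°
103.17° > 2α = 28.07°  →  invalid

δ = 103.17°, invalid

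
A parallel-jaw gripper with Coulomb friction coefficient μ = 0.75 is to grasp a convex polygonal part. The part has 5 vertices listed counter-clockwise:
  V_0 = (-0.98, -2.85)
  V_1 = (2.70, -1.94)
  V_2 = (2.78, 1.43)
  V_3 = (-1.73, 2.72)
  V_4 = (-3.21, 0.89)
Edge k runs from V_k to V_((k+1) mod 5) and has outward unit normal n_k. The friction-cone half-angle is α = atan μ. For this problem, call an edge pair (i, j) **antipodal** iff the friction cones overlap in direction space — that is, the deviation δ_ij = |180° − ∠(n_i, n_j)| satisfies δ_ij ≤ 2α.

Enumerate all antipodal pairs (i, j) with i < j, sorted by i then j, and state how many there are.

count = 5; pairs: (0,2), (0,3), (1,3), (1,4), (2,4)

α = atan 0.75 = 36.87°;  2α = 73.74°
n_0 = (+0.2401, -0.9708)
n_1 = (+0.9997, -0.0237)
n_2 = (+0.2750, +0.9614)
n_3 = (-0.7775, +0.6288)
n_4 = (-0.8589, -0.5121)
  (0,1): δ = 105.25°  ·
  (0,2): δ = 29.85°  ✓
  (0,3): δ = 37.15°  ✓
  (0,4): δ = 106.92°  ·
  (1,2): δ = 104.60°  ·
  (1,3): δ = 37.60°  ✓
  (1,4): δ = 32.17°  ✓
  (2,3): δ = 113.00°  ·
  (2,4): δ = 43.23°  ✓
  (3,4): δ = 110.23°  ·
antipodal pairs: 5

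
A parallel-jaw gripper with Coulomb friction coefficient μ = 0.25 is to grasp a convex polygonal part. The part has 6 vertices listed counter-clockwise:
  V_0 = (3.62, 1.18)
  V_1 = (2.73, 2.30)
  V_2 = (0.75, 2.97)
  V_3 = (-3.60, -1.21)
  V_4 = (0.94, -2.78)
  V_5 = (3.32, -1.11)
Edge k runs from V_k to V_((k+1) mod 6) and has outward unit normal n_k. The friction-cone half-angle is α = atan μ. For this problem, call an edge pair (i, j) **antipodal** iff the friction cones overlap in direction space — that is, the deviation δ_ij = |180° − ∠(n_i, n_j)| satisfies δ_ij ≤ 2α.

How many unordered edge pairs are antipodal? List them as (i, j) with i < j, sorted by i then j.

count = 2; pairs: (1,3), (2,4)

α = atan 0.25 = 14.04°;  2α = 28.07°
n_0 = (+0.7829, +0.6221)
n_1 = (+0.3205, +0.9472)
n_2 = (-0.6929, +0.7211)
n_3 = (-0.3268, -0.9451)
n_4 = (+0.5744, -0.8186)
n_5 = (+0.9915, -0.1299)
  (0,1): δ = 147.17°  ·
  (0,2): δ = 84.61°  ·
  (0,3): δ = 32.45°  ·
  (0,4): δ = 86.58°  ·
  (0,5): δ = 134.06°  ·
  (1,2): δ = 117.45°  ·
  (1,3): δ = 0.38°  ✓
  (1,4): δ = 53.75°  ·
  (1,5): δ = 101.23°  ·
  (2,3): δ = 62.93°  ·
  (2,4): δ = 8.80°  ✓
  (2,5): δ = 38.68°  ·
  (3,4): δ = 125.87°  ·
  (3,5): δ = 78.39°  ·
  (4,5): δ = 132.52°  ·
antipodal pairs: 2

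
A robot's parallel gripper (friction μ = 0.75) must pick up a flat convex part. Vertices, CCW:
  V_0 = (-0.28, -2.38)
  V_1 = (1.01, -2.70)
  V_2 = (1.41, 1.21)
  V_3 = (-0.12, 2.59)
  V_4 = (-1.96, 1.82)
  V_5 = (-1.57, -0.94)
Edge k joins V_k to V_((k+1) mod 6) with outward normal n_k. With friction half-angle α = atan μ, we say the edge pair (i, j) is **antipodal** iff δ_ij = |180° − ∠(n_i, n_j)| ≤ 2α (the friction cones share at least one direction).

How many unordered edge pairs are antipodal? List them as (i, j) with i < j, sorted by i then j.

α = atan 0.75 = 36.87°;  2α = 73.74°
n_0 = (-0.2408, -0.9706)
n_1 = (+0.9948, -0.1018)
n_2 = (+0.6698, +0.7426)
n_3 = (-0.3860, +0.9225)
n_4 = (-0.9902, -0.1399)
n_5 = (-0.7448, -0.6672)
  (0,1): δ = 81.91°  ·
  (0,2): δ = 28.12°  ✓
  (0,3): δ = 36.64°  ✓
  (0,4): δ = 111.97°  ·
  (0,5): δ = 145.79°  ·
  (1,2): δ = 126.21°  ·
  (1,3): δ = 61.45°  ✓
  (1,4): δ = 13.88°  ✓
  (1,5): δ = 47.70°  ✓
  (2,3): δ = 115.24°  ·
  (2,4): δ = 39.91°  ✓
  (2,5): δ = 6.10°  ✓
  (3,4): δ = 104.67°  ·
  (3,5): δ = 70.85°  ✓
  (4,5): δ = 146.19°  ·
antipodal pairs: 8

count = 8; pairs: (0,2), (0,3), (1,3), (1,4), (1,5), (2,4), (2,5), (3,5)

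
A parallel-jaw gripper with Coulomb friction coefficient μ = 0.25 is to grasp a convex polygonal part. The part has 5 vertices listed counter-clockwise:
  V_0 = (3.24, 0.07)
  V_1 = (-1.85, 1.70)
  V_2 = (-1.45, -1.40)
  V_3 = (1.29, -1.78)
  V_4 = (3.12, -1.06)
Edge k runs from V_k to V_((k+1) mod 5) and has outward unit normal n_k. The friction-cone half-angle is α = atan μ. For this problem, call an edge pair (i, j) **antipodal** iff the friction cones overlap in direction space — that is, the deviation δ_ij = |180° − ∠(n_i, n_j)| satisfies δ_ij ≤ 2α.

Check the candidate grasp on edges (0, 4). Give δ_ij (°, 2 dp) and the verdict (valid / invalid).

δ = 101.70°, invalid

α = atan 0.25 = 14.04°;  2α = 28.07°
edge 0: e_0 = (-5.09, +1.63);  n_0 = (+0.3050, +0.9524)
edge 4: e_4 = (+0.12, +1.13);  n_4 = (+0.9944, -0.1056)
∠(n_0, n_4) = 78.30°
δ = |180° − 78.30°| = 101.70°
101.70° > 2α = 28.07°  →  invalid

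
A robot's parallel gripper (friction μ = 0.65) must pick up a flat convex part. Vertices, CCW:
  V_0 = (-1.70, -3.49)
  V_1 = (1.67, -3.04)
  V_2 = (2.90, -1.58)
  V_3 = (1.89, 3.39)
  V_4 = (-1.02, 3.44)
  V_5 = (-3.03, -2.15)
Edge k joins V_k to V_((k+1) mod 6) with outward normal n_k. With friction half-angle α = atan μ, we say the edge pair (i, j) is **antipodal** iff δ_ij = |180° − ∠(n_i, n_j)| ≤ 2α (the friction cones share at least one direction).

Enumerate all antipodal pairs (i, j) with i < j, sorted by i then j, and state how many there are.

count = 7; pairs: (0,3), (0,4), (1,3), (1,4), (2,4), (2,5), (3,5)

α = atan 0.65 = 33.02°;  2α = 66.05°
n_0 = (+0.1324, -0.9912)
n_1 = (+0.7648, -0.6443)
n_2 = (+0.9800, +0.1991)
n_3 = (+0.0172, +0.9999)
n_4 = (-0.9410, +0.3384)
n_5 = (-0.7098, -0.7045)
  (0,1): δ = 137.72°  ·
  (0,2): δ = 86.12°  ·
  (0,3): δ = 8.59°  ✓
  (0,4): δ = 62.62°  ✓
  (0,5): δ = 127.18°  ·
  (1,2): δ = 128.40°  ·
  (1,3): δ = 50.87°  ✓
  (1,4): δ = 20.34°  ✓
  (1,5): δ = 84.90°  ·
  (2,3): δ = 102.47°  ·
  (2,4): δ = 31.26°  ✓
  (2,5): δ = 33.30°  ✓
  (3,4): δ = 108.79°  ·
  (3,5): δ = 44.23°  ✓
  (4,5): δ = 115.44°  ·
antipodal pairs: 7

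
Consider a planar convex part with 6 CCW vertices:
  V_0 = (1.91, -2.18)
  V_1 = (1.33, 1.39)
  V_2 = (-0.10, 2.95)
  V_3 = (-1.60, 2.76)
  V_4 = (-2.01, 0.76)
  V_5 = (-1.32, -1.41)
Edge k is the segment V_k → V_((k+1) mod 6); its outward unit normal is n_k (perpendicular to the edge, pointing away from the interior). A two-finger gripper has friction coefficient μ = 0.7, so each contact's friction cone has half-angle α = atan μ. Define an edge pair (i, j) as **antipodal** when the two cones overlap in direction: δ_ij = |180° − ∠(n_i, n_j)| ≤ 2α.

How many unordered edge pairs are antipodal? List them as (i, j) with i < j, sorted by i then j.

count = 7; pairs: (0,3), (0,4), (0,5), (1,3), (1,4), (1,5), (2,5)

α = atan 0.7 = 34.99°;  2α = 69.98°
n_0 = (+0.9871, +0.1604)
n_1 = (+0.7372, +0.6757)
n_2 = (-0.1257, +0.9921)
n_3 = (-0.9796, +0.2008)
n_4 = (-0.9530, -0.3030)
n_5 = (-0.2319, -0.9727)
  (0,1): δ = 146.72°  ·
  (0,2): δ = 92.01°  ·
  (0,3): δ = 20.81°  ✓
  (0,4): δ = 8.41°  ✓
  (0,5): δ = 67.36°  ✓
  (1,2): δ = 125.29°  ·
  (1,3): δ = 54.10°  ✓
  (1,4): δ = 24.87°  ✓
  (1,5): δ = 34.08°  ✓
  (2,3): δ = 108.80°  ·
  (2,4): δ = 79.58°  ·
  (2,5): δ = 20.63°  ✓
  (3,4): δ = 150.78°  ·
  (3,5): δ = 91.82°  ·
  (4,5): δ = 121.05°  ·
antipodal pairs: 7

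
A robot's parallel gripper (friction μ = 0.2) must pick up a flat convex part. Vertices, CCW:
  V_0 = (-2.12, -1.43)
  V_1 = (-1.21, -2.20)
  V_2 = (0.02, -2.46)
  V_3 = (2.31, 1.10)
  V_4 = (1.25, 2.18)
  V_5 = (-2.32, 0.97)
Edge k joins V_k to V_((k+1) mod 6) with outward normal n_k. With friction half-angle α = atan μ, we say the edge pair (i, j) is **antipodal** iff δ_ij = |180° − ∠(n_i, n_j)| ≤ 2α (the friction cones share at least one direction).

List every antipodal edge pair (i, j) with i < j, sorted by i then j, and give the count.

count = 1; pairs: (0,3)

α = atan 0.2 = 11.31°;  2α = 22.62°
n_0 = (-0.6459, -0.7634)
n_1 = (-0.2068, -0.9784)
n_2 = (+0.8410, -0.5410)
n_3 = (+0.7137, +0.7005)
n_4 = (-0.3210, +0.9471)
n_5 = (-0.9965, -0.0830)
  (0,1): δ = 151.70°  ·
  (0,2): δ = 82.52°  ·
  (0,3): δ = 5.30°  ✓
  (0,4): δ = 58.96°  ·
  (0,5): δ = 135.00°  ·
  (1,2): δ = 110.82°  ·
  (1,3): δ = 33.60°  ·
  (1,4): δ = 30.66°  ·
  (1,5): δ = 106.70°  ·
  (2,3): δ = 102.78°  ·
  (2,4): δ = 38.53°  ·
  (2,5): δ = 37.52°  ·
  (3,4): δ = 115.74°  ·
  (3,5): δ = 39.70°  ·
  (4,5): δ = 103.96°  ·
antipodal pairs: 1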